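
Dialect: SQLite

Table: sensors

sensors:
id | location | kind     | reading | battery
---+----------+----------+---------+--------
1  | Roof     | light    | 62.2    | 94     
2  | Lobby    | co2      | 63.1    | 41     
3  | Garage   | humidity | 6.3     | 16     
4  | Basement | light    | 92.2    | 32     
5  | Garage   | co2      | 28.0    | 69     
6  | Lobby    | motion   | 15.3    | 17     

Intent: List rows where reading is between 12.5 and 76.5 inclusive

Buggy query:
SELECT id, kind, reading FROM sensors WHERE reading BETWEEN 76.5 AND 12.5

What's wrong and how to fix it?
Bug: BETWEEN expects the lower bound first; with 76.5 AND 12.5 the range is empty

Fix: Write BETWEEN 12.5 AND 76.5

Corrected query:
SELECT id, kind, reading FROM sensors WHERE reading BETWEEN 12.5 AND 76.5

Result:
id | kind   | reading
---+--------+--------
1  | light  | 62.2   
2  | co2    | 63.1   
5  | co2    | 28     
6  | motion | 15.3   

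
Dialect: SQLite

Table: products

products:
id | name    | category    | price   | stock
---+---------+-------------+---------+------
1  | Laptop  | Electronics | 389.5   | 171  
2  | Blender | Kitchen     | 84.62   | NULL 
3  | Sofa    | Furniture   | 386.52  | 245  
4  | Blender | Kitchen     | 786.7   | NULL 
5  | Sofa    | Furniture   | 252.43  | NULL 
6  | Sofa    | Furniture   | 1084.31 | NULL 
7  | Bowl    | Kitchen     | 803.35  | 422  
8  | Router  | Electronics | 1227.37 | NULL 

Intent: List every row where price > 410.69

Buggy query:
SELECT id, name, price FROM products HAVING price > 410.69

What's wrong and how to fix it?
Bug: This is a non-aggregate query (no GROUP BY, no aggregates), so in SQLite the HAVING clause is invalid here; a row-level condition belongs in WHERE

Fix: Replace HAVING with WHERE since the condition applies to individual rows

Corrected query:
SELECT id, name, price FROM products WHERE price > 410.69

Result:
id | name    | price  
---+---------+--------
4  | Blender | 786.7  
6  | Sofa    | 1084.31
7  | Bowl    | 803.35 
8  | Router  | 1227.37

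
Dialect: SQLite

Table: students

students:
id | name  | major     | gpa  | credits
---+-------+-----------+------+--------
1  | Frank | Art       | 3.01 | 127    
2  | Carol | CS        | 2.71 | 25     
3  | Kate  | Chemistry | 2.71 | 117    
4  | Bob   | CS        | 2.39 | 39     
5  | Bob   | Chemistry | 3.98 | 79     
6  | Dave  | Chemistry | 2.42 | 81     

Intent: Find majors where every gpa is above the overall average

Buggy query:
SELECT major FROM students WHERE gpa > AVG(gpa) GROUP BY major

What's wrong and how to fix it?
Bug: AVG() is an aggregate; it can't sit directly in WHERE

Fix: Compute the overall average in a scalar subquery and compare each group's MIN against it in HAVING

Corrected query:
SELECT major FROM students GROUP BY major HAVING MIN(gpa) > (SELECT AVG(gpa) FROM students)

Result:
major
-----
Art  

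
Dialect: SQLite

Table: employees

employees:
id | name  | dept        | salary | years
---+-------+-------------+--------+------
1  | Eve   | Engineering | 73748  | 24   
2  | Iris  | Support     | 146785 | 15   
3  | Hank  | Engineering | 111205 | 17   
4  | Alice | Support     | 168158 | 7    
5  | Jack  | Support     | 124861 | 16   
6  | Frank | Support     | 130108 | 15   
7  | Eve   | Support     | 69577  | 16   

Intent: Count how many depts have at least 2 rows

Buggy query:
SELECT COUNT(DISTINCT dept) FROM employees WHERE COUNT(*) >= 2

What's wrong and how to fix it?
Bug: COUNT(*) cannot appear in WHERE; the per-group count doesn't exist yet

Fix: Group first with HAVING COUNT(*) >= 2, then COUNT the resulting groups

Corrected query:
SELECT COUNT(*) FROM (SELECT dept FROM employees GROUP BY dept HAVING COUNT(*) >= 2)

Result:
COUNT(*)
--------
2       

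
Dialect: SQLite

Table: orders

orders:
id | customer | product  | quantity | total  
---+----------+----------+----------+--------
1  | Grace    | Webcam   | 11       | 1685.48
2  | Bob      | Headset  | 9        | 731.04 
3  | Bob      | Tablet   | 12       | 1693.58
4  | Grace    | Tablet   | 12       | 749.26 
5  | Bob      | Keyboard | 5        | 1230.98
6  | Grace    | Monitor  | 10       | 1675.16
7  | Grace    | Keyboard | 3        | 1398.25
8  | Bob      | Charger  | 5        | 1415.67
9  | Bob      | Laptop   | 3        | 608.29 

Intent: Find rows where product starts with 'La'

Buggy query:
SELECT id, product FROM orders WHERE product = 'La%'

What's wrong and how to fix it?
Bug: Wildcards only work with LIKE; '=' treats '%' as a literal character

Fix: Replace '=' with LIKE so 'La%' is treated as a pattern

Corrected query:
SELECT id, product FROM orders WHERE product LIKE 'La%'

Result:
id | product
---+--------
9  | Laptop 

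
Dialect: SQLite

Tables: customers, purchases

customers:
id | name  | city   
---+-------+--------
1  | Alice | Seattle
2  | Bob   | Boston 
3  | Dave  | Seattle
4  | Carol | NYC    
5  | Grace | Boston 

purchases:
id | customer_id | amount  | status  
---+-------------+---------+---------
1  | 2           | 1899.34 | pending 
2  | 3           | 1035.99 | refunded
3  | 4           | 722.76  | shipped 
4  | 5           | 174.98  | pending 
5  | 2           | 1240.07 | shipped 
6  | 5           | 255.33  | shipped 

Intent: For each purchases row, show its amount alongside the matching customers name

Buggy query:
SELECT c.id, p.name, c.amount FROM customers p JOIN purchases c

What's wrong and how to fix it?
Bug: JOIN with no ON clause produces a cartesian product; every purchases row pairs with every customers row

Fix: Specify the join condition linking the foreign key to the parent id

Corrected query:
SELECT c.id, p.name, c.amount FROM customers p JOIN purchases c ON c.customer_id = p.id

Result:
id | name  | amount 
---+-------+--------
1  | Bob   | 1899.34
2  | Dave  | 1035.99
3  | Carol | 722.76 
4  | Grace | 174.98 
5  | Bob   | 1240.07
6  | Grace | 255.33 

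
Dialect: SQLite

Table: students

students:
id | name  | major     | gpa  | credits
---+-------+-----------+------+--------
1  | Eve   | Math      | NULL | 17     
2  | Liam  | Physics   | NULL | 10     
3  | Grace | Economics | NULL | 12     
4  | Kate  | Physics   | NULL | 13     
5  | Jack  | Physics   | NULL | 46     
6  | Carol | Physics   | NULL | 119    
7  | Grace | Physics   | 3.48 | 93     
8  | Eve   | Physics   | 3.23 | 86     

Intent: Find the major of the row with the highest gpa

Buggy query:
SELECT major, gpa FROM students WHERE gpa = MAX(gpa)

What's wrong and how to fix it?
Bug: WHERE is evaluated per row; an aggregate over the whole table isn't defined there

Fix: Use a subquery: WHERE gpa = (SELECT MAX(gpa) FROM students)

Corrected query:
SELECT major, gpa FROM students WHERE gpa = (SELECT MAX(gpa) FROM students)

Result:
major   | gpa 
--------+-----
Physics | 3.48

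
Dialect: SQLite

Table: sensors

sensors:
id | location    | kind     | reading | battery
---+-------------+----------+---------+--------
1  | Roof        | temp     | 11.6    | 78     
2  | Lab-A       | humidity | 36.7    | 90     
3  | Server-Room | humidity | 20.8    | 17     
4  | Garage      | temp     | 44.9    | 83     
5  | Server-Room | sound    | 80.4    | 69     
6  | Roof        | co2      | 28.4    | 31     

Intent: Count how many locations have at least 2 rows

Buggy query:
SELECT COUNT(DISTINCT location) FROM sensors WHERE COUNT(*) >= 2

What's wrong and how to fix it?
Bug: WHERE filters individual rows, not groups, so a group-level COUNT is invalid there

Fix: Use a subquery that GROUPs and filters with HAVING, then count its rows

Corrected query:
SELECT COUNT(*) FROM (SELECT location FROM sensors GROUP BY location HAVING COUNT(*) >= 2)

Result:
COUNT(*)
--------
2       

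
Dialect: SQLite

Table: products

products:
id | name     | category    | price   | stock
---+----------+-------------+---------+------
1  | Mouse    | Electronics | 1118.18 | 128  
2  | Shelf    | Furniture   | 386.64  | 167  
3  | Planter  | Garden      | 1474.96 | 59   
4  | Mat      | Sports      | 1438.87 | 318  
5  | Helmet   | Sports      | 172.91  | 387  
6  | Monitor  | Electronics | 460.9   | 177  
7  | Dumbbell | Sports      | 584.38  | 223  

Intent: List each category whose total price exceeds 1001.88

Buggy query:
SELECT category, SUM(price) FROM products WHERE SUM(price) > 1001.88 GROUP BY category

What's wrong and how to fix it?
Bug: SUM(price) is an aggregate, but WHERE filters rows before aggregation

Fix: Use HAVING (which filters groups after aggregation) instead of WHERE

Corrected query:
SELECT category, SUM(price) FROM products GROUP BY category HAVING SUM(price) > 1001.88

Result:
category    | SUM(price)
------------+-----------
Electronics | 1579.08   
Garden      | 1474.96   
Sports      | 2196.16   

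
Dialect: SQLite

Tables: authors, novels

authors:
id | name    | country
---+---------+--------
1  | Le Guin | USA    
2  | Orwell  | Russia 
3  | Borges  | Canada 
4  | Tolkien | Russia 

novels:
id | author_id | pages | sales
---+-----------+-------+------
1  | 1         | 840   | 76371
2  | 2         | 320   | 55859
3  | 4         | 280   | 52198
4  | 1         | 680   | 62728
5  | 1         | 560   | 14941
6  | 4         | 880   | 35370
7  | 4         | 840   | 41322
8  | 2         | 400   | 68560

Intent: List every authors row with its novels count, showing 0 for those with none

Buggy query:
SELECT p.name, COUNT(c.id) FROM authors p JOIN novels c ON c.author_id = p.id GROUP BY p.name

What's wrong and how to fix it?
Bug: An inner join excludes parents with zero children

Fix: Use LEFT JOIN so parents without children still appear (COUNT(c.id) gives 0)

Corrected query:
SELECT p.name, COUNT(c.id) FROM authors p LEFT JOIN novels c ON c.author_id = p.id GROUP BY p.name

Result:
name    | COUNT(c.id)
--------+------------
Borges  | 0          
Le Guin | 3          
Orwell  | 2          
Tolkien | 3          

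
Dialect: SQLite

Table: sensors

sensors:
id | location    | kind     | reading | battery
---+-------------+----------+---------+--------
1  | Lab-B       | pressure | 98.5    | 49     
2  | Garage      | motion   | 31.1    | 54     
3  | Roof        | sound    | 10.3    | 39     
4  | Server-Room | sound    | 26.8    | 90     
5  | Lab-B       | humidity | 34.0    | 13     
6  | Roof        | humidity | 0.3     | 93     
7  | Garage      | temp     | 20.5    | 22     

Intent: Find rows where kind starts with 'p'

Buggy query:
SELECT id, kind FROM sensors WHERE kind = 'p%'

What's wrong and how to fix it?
Bug: '=' compares the literal string including the % character; pattern matching needs LIKE

Fix: Replace '=' with LIKE so 'p%' is treated as a pattern

Corrected query:
SELECT id, kind FROM sensors WHERE kind LIKE 'p%'

Result:
id | kind    
---+---------
1  | pressure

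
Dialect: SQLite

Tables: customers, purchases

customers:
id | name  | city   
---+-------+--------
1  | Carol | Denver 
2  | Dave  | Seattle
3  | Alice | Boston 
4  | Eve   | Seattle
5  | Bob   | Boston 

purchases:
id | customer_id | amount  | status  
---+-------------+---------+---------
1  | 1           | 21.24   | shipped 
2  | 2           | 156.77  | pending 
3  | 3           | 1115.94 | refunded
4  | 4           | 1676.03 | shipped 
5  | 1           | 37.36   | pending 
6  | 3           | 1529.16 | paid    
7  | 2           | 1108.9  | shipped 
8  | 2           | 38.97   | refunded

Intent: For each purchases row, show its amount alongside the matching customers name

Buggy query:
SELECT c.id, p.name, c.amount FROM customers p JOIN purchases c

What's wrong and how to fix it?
Bug: JOIN with no ON clause produces a cartesian product; every purchases row pairs with every customers row

Fix: Specify the join condition linking the foreign key to the parent id

Corrected query:
SELECT c.id, p.name, c.amount FROM customers p JOIN purchases c ON c.customer_id = p.id

Result:
id | name  | amount 
---+-------+--------
1  | Carol | 21.24  
2  | Dave  | 156.77 
3  | Alice | 1115.94
4  | Eve   | 1676.03
5  | Carol | 37.36  
6  | Alice | 1529.16
7  | Dave  | 1108.9 
8  | Dave  | 38.97  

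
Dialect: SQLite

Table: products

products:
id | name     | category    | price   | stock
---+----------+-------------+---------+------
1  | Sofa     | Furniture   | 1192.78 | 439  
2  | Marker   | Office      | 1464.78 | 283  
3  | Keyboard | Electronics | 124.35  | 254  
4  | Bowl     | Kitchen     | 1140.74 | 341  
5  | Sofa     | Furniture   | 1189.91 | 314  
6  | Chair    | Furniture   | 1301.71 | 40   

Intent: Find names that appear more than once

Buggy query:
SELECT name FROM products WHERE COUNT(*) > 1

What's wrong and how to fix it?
Bug: WHERE can't reference COUNT(*); aggregates are computed after WHERE

Fix: GROUP BY name, then filter groups with HAVING COUNT(*) > 1

Corrected query:
SELECT name FROM products GROUP BY name HAVING COUNT(*) > 1

Result:
name
----
Sofa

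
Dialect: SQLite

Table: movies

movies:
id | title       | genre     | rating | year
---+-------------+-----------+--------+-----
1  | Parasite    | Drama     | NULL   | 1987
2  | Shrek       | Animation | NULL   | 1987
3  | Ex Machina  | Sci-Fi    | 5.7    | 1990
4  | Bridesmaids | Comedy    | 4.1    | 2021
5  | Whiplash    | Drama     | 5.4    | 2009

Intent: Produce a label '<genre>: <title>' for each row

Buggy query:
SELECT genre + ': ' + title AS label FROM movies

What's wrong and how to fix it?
Bug: '+' is numeric addition; on text columns SQLite converts them to 0 instead of concatenating

Fix: Replace + with || to concatenate text

Corrected query:
SELECT genre || ': ' || title AS label FROM movies

Result:
label              
-------------------
Drama: Parasite    
Animation: Shrek   
Sci-Fi: Ex Machina 
Comedy: Bridesmaids
Drama: Whiplash    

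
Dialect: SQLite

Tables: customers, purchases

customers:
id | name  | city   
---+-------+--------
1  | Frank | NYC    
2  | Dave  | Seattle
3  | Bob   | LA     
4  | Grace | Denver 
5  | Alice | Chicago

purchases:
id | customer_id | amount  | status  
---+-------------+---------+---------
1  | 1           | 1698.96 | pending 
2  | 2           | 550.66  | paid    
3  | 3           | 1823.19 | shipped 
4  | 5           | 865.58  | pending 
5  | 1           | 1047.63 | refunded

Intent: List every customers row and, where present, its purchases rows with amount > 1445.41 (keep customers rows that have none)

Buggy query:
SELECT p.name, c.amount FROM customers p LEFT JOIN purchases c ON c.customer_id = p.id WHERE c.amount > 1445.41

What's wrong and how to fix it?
Bug: A WHERE condition on the right-hand table after LEFT JOIN drops unmatched parents

Fix: Put 'c.amount > 1445.41' in the JOIN's ON clause instead of WHERE

Corrected query:
SELECT p.name, c.amount FROM customers p LEFT JOIN purchases c ON c.customer_id = p.id AND c.amount > 1445.41

Result:
name  | amount 
------+--------
Frank | 1698.96
Dave  | NULL   
Bob   | 1823.19
Grace | NULL   
Alice | NULL   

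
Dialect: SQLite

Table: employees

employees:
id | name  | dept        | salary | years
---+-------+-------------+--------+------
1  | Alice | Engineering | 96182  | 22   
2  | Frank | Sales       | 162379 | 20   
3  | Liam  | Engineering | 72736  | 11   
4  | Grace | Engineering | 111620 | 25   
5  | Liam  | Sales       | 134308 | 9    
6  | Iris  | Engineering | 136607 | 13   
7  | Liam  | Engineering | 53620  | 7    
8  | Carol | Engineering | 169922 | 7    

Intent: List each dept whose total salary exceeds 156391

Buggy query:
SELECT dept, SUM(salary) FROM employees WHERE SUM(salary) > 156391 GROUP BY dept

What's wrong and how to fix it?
Bug: WHERE runs before GROUP BY, so aggregates aren't available there

Fix: Move the aggregate condition to a HAVING clause

Corrected query:
SELECT dept, SUM(salary) FROM employees GROUP BY dept HAVING SUM(salary) > 156391

Result:
dept        | SUM(salary)
------------+------------
Engineering | 640687     
Sales       | 296687     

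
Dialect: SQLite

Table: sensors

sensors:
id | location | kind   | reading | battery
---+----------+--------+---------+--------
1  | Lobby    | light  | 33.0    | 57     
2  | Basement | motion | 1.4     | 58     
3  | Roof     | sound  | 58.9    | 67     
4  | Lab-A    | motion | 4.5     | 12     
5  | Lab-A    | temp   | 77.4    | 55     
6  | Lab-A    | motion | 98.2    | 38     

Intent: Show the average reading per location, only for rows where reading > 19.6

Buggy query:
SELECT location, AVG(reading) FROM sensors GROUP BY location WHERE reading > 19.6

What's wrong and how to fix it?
Bug: WHERE cannot follow GROUP BY

Fix: Move the WHERE clause before GROUP BY

Corrected query:
SELECT location, AVG(reading) FROM sensors WHERE reading > 19.6 GROUP BY location

Result:
location | AVG(reading)
---------+-------------
Lab-A    | 87.8        
Lobby    | 33          
Roof     | 58.9        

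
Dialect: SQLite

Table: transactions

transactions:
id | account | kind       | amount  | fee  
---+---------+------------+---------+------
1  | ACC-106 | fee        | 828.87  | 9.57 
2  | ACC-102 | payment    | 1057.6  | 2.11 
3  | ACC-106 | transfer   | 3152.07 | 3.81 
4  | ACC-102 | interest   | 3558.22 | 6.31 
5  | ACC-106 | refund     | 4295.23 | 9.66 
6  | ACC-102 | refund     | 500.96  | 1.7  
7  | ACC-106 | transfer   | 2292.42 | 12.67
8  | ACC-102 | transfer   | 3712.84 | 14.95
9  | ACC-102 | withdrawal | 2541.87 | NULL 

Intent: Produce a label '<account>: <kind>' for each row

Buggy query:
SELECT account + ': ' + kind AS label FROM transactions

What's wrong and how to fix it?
Bug: SQLite uses || for string concatenation; + coerces text to numbers (yielding 0)

Fix: Use the || operator for string concatenation

Corrected query:
SELECT account || ': ' || kind AS label FROM transactions

Result:
label              
-------------------
ACC-106: fee       
ACC-102: payment   
ACC-106: transfer  
ACC-102: interest  
ACC-106: refund    
ACC-102: refund    
ACC-106: transfer  
ACC-102: transfer  
ACC-102: withdrawal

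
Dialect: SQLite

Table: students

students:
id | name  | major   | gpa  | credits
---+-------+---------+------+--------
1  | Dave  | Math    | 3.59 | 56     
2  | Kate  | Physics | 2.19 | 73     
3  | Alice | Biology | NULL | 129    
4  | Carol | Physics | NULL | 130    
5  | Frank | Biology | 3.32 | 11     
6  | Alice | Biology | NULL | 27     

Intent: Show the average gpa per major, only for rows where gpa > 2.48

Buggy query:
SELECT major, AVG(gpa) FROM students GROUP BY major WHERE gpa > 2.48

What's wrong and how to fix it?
Bug: Row-level WHERE must come before GROUP BY in the clause order

Fix: Move the WHERE clause before GROUP BY

Corrected query:
SELECT major, AVG(gpa) FROM students WHERE gpa > 2.48 GROUP BY major

Result:
major   | AVG(gpa)
--------+---------
Biology | 3.32    
Math    | 3.59    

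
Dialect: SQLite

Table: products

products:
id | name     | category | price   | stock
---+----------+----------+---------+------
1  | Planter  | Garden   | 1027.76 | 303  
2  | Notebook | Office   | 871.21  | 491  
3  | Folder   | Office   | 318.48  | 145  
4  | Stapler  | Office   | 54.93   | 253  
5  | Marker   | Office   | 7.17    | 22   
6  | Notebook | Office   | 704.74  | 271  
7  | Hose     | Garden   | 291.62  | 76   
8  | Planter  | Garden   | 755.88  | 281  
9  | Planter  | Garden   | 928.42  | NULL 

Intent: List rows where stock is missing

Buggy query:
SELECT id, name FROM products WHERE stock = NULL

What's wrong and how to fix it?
Bug: Comparing to NULL with '=' never matches; NULL = NULL is unknown, not true

Fix: Use IS NULL to test for NULL

Corrected query:
SELECT id, name FROM products WHERE stock IS NULL

Result:
id | name   
---+--------
9  | Planter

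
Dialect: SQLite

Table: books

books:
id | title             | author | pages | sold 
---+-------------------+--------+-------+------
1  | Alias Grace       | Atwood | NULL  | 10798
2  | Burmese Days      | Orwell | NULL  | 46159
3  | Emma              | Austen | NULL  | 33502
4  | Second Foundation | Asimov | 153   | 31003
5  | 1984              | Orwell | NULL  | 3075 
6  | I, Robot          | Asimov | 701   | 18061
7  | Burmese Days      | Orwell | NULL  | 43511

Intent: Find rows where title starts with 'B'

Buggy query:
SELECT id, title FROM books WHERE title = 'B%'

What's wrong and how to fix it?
Bug: '=' compares the literal string including the % character; pattern matching needs LIKE

Fix: Use LIKE for wildcard pattern matching

Corrected query:
SELECT id, title FROM books WHERE title LIKE 'B%'

Result:
id | title       
---+-------------
2  | Burmese Days
7  | Burmese Days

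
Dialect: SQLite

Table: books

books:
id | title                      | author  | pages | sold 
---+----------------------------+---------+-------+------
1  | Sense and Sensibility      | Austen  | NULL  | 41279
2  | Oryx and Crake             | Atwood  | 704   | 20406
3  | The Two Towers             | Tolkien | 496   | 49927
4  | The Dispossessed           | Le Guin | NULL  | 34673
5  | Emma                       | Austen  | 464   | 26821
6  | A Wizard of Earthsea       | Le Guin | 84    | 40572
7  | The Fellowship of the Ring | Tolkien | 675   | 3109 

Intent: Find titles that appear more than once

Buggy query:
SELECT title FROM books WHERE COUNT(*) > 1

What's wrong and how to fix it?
Bug: COUNT(*) is an aggregate and cannot be used in WHERE

Fix: GROUP BY title, then filter groups with HAVING COUNT(*) > 1

Corrected query:
SELECT title FROM books GROUP BY title HAVING COUNT(*) > 1

Result:
(no rows)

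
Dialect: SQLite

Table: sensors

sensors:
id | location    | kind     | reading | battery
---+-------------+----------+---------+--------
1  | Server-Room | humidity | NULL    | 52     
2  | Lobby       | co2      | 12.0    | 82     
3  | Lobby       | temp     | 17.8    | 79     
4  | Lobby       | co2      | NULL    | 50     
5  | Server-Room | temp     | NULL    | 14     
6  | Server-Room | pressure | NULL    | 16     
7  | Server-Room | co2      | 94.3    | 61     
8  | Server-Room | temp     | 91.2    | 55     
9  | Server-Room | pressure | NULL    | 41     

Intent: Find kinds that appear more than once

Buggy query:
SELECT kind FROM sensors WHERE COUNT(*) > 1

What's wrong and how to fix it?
Bug: COUNT(*) is an aggregate and cannot be used in WHERE

Fix: Group first, then use HAVING for the count condition

Corrected query:
SELECT kind FROM sensors GROUP BY kind HAVING COUNT(*) > 1

Result:
kind    
--------
co2     
pressure
temp    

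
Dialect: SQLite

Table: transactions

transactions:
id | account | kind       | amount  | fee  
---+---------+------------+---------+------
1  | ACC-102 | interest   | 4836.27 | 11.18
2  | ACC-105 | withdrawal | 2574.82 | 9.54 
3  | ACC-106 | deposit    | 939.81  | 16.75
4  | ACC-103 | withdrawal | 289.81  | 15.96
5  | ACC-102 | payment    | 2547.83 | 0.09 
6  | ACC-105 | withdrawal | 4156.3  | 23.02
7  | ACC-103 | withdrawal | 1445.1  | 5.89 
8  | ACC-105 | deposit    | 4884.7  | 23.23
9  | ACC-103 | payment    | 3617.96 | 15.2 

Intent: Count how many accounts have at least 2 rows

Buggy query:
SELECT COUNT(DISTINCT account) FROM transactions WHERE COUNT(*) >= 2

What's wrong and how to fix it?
Bug: WHERE filters individual rows, not groups, so a group-level COUNT is invalid there

Fix: Group first with HAVING COUNT(*) >= 2, then COUNT the resulting groups

Corrected query:
SELECT COUNT(*) FROM (SELECT account FROM transactions GROUP BY account HAVING COUNT(*) >= 2)

Result:
COUNT(*)
--------
3       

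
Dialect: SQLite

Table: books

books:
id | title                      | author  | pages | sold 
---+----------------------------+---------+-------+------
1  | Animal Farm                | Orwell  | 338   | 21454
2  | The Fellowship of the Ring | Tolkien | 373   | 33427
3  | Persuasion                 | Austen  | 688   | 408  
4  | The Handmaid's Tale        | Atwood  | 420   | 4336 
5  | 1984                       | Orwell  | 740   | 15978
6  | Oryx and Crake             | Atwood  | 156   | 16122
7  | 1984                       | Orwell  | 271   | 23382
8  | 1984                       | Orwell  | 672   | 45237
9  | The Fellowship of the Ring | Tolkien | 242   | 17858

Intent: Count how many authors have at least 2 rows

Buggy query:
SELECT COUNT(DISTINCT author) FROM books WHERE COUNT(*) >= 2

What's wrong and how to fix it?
Bug: WHERE filters individual rows, not groups, so a group-level COUNT is invalid there

Fix: Use a subquery that GROUPs and filters with HAVING, then count its rows

Corrected query:
SELECT COUNT(*) FROM (SELECT author FROM books GROUP BY author HAVING COUNT(*) >= 2)

Result:
COUNT(*)
--------
3       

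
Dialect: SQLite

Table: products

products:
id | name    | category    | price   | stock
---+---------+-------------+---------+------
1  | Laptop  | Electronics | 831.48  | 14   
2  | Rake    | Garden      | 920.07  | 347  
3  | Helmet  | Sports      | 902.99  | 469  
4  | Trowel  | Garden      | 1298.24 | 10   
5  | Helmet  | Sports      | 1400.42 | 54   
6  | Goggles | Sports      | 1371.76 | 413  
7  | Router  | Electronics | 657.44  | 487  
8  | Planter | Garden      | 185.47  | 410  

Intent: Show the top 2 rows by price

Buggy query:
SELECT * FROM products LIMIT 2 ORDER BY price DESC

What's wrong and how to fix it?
Bug: ORDER BY cannot follow LIMIT; LIMIT is the final clause

Fix: Sort with ORDER BY, then apply LIMIT

Corrected query:
SELECT * FROM products ORDER BY price DESC LIMIT 2

Result:
id | name    | category | price   | stock
---+---------+----------+---------+------
5  | Helmet  | Sports   | 1400.42 | 54   
6  | Goggles | Sports   | 1371.76 | 413  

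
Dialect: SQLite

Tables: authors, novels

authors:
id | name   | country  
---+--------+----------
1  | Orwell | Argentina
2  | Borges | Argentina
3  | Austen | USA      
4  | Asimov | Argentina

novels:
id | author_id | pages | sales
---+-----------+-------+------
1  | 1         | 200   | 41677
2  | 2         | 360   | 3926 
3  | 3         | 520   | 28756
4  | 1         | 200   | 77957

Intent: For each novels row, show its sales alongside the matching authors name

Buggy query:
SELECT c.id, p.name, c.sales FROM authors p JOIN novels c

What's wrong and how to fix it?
Bug: Missing join condition: each novels row is matched to all authors rows instead of just its own

Fix: Specify the join condition linking the foreign key to the parent id

Corrected query:
SELECT c.id, p.name, c.sales FROM authors p JOIN novels c ON c.author_id = p.id

Result:
id | name   | sales
---+--------+------
1  | Orwell | 41677
2  | Borges | 3926 
3  | Austen | 28756
4  | Orwell | 77957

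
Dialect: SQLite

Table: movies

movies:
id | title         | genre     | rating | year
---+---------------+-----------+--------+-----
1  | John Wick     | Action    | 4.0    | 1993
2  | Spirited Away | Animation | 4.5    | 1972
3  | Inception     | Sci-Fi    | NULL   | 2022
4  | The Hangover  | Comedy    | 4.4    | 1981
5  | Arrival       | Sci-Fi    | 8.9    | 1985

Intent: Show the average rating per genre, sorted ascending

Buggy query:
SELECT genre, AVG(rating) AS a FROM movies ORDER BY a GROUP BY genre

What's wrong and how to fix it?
Bug: GROUP BY must precede ORDER BY

Fix: Reorder: SELECT … FROM … GROUP BY … ORDER BY …

Corrected query:
SELECT genre, AVG(rating) AS a FROM movies GROUP BY genre ORDER BY a

Result:
genre     | a  
----------+----
Action    | 4  
Comedy    | 4.4
Animation | 4.5
Sci-Fi    | 8.9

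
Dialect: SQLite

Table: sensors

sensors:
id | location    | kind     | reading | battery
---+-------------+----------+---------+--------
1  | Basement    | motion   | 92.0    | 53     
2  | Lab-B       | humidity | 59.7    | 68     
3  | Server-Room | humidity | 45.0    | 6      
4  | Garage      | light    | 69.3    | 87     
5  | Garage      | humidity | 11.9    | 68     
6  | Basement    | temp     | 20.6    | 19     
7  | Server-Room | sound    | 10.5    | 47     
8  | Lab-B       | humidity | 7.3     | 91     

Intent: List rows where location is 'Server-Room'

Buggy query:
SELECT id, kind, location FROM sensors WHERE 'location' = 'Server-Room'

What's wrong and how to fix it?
Bug: Single quotes denote string literals in SQL; the column name is being compared as a constant string

Fix: Remove the quotes around the column name (or use double quotes for an identifier)

Corrected query:
SELECT id, kind, location FROM sensors WHERE location = 'Server-Room'

Result:
id | kind     | location   
---+----------+------------
3  | humidity | Server-Room
7  | sound    | Server-Room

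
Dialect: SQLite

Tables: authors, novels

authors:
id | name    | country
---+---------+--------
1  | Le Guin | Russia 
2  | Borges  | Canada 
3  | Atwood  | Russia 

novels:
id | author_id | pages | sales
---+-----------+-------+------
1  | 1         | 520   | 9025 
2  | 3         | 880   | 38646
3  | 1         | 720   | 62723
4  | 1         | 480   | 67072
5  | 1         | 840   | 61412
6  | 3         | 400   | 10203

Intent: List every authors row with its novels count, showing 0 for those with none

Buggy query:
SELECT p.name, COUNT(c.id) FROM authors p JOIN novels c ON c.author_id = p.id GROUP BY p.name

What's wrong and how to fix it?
Bug: An inner join excludes parents with zero children

Fix: Switch to LEFT JOIN to retain unmatched parent rows

Corrected query:
SELECT p.name, COUNT(c.id) FROM authors p LEFT JOIN novels c ON c.author_id = p.id GROUP BY p.name

Result:
name    | COUNT(c.id)
--------+------------
Atwood  | 2          
Borges  | 0          
Le Guin | 4          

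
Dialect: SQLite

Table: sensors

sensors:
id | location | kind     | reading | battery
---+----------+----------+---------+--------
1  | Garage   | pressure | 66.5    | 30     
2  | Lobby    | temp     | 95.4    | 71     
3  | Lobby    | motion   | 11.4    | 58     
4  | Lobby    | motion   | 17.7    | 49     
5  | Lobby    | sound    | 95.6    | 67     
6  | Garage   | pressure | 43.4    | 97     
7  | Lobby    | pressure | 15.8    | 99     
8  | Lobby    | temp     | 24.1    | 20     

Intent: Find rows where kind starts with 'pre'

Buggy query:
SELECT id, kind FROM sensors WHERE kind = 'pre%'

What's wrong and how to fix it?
Bug: Wildcards only work with LIKE; '=' treats '%' as a literal character

Fix: Use LIKE for wildcard pattern matching

Corrected query:
SELECT id, kind FROM sensors WHERE kind LIKE 'pre%'

Result:
id | kind    
---+---------
1  | pressure
6  | pressure
7  | pressure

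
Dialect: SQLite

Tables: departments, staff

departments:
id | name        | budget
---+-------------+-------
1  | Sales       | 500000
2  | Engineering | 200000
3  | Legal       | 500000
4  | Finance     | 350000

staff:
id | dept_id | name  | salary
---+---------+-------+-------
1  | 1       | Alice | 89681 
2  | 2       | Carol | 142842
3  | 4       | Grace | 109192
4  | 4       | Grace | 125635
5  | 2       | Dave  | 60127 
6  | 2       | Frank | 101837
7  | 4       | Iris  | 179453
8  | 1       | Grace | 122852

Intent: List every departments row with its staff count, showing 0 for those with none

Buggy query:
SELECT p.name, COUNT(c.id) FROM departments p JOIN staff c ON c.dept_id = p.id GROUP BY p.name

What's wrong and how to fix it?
Bug: INNER JOIN drops departments rows that have no matching staff rows

Fix: Use LEFT JOIN so parents without children still appear (COUNT(c.id) gives 0)

Corrected query:
SELECT p.name, COUNT(c.id) FROM departments p LEFT JOIN staff c ON c.dept_id = p.id GROUP BY p.name

Result:
name        | COUNT(c.id)
------------+------------
Engineering | 3          
Finance     | 3          
Legal       | 0          
Sales       | 2          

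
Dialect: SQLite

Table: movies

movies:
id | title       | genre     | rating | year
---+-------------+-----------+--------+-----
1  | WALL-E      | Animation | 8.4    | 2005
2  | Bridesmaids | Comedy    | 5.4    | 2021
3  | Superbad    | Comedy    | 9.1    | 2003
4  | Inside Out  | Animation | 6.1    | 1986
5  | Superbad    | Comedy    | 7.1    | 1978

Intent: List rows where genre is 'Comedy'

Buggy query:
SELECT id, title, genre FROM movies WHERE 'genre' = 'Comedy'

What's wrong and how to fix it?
Bug: Single quotes denote string literals in SQL; the column name is being compared as a constant string

Fix: Reference the column as genre without single quotes

Corrected query:
SELECT id, title, genre FROM movies WHERE genre = 'Comedy'

Result:
id | title       | genre 
---+-------------+-------
2  | Bridesmaids | Comedy
3  | Superbad    | Comedy
5  | Superbad    | Comedy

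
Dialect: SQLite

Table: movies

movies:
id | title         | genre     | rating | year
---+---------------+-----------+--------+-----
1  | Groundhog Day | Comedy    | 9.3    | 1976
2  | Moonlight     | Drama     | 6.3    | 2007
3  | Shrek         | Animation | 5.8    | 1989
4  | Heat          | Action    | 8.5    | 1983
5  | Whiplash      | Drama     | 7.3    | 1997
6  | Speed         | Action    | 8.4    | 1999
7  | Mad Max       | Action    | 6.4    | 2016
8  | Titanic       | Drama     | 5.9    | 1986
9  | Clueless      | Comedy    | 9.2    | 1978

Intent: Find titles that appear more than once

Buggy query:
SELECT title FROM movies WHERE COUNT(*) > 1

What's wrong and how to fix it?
Bug: WHERE can't reference COUNT(*); aggregates are computed after WHERE

Fix: Group first, then use HAVING for the count condition

Corrected query:
SELECT title FROM movies GROUP BY title HAVING COUNT(*) > 1

Result:
(no rows)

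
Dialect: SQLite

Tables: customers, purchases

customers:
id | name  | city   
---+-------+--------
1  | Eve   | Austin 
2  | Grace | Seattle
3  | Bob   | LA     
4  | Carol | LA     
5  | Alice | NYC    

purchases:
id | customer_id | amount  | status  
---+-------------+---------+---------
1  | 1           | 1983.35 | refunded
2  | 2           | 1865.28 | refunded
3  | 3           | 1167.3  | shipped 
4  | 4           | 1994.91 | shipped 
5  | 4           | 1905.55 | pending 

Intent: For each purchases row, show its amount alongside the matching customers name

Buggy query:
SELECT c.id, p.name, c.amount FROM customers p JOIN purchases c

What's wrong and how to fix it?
Bug: JOIN with no ON clause produces a cartesian product; every purchases row pairs with every customers row

Fix: Specify the join condition linking the foreign key to the parent id

Corrected query:
SELECT c.id, p.name, c.amount FROM customers p JOIN purchases c ON c.customer_id = p.id

Result:
id | name  | amount 
---+-------+--------
1  | Eve   | 1983.35
2  | Grace | 1865.28
3  | Bob   | 1167.3 
4  | Carol | 1994.91
5  | Carol | 1905.55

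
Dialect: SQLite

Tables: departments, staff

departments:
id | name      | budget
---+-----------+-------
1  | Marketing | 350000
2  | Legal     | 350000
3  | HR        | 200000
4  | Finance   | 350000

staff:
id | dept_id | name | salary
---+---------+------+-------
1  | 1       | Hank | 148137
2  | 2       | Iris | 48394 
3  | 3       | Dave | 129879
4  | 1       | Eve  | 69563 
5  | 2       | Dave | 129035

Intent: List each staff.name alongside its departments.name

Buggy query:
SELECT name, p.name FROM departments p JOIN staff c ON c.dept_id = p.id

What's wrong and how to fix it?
Bug: Both tables have a 'name' column; the unqualified reference is ambiguous

Fix: Qualify the column with its table alias (c.name)

Corrected query:
SELECT c.name, p.name FROM departments p JOIN staff c ON c.dept_id = p.id

Result:
name | name     
-----+----------
Hank | Marketing
Iris | Legal    
Dave | HR       
Eve  | Marketing
Dave | Legal    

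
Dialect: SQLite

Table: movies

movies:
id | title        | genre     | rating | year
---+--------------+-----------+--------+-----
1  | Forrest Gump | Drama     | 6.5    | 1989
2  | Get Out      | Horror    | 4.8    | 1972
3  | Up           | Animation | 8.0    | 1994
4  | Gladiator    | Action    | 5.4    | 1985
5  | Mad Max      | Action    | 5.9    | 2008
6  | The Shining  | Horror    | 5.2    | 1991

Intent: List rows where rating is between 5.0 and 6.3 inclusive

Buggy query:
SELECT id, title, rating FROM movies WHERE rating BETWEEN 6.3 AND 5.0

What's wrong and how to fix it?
Bug: BETWEEN expects the lower bound first; with 6.3 AND 5.0 the range is empty

Fix: Swap the bounds so the smaller value comes first

Corrected query:
SELECT id, title, rating FROM movies WHERE rating BETWEEN 5.0 AND 6.3

Result:
id | title       | rating
---+-------------+-------
4  | Gladiator   | 5.4   
5  | Mad Max     | 5.9   
6  | The Shining | 5.2   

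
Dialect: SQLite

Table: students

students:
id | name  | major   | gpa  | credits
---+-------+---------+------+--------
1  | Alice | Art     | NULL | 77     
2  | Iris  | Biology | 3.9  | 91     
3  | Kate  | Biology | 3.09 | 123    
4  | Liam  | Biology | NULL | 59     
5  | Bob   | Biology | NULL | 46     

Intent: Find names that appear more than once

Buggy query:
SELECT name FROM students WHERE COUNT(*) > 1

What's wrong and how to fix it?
Bug: COUNT(*) is an aggregate and cannot be used in WHERE

Fix: Group first, then use HAVING for the count condition

Corrected query:
SELECT name FROM students GROUP BY name HAVING COUNT(*) > 1

Result:
(no rows)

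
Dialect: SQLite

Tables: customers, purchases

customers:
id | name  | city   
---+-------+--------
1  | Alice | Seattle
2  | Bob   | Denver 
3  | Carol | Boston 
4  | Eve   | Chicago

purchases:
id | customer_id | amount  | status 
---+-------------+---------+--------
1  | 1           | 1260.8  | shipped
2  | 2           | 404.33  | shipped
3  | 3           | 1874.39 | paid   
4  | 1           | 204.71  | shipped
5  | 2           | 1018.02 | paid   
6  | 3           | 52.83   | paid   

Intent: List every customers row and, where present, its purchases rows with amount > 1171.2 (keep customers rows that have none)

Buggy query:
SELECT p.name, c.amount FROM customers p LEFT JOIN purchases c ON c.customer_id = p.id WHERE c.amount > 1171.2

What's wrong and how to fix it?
Bug: A WHERE condition on the right-hand table after LEFT JOIN drops unmatched parents

Fix: Put 'c.amount > 1171.2' in the JOIN's ON clause instead of WHERE

Corrected query:
SELECT p.name, c.amount FROM customers p LEFT JOIN purchases c ON c.customer_id = p.id AND c.amount > 1171.2

Result:
name  | amount 
------+--------
Alice | 1260.8 
Bob   | NULL   
Carol | 1874.39
Eve   | NULL   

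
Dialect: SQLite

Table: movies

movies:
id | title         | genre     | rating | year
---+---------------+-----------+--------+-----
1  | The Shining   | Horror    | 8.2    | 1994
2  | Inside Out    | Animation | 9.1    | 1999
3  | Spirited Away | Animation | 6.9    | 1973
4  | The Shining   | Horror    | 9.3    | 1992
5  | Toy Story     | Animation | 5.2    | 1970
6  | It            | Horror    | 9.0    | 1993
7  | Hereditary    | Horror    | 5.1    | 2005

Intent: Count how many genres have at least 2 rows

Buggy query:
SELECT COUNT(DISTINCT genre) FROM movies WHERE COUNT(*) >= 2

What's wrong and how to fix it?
Bug: COUNT(*) cannot appear in WHERE; the per-group count doesn't exist yet

Fix: Group first with HAVING COUNT(*) >= 2, then COUNT the resulting groups

Corrected query:
SELECT COUNT(*) FROM (SELECT genre FROM movies GROUP BY genre HAVING COUNT(*) >= 2)

Result:
COUNT(*)
--------
2       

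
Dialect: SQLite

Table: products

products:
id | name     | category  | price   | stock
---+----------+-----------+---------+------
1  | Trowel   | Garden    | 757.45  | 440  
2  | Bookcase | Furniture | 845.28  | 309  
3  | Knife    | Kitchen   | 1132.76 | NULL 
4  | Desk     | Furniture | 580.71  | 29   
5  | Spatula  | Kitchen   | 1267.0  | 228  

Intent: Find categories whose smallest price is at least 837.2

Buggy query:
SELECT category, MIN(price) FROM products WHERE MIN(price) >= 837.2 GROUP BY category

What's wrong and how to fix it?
Bug: MIN() in WHERE is a misuse of aggregate

Fix: Use HAVING for the per-group MIN condition

Corrected query:
SELECT category, MIN(price) FROM products GROUP BY category HAVING MIN(price) >= 837.2

Result:
category | MIN(price)
---------+-----------
Kitchen  | 1132.76   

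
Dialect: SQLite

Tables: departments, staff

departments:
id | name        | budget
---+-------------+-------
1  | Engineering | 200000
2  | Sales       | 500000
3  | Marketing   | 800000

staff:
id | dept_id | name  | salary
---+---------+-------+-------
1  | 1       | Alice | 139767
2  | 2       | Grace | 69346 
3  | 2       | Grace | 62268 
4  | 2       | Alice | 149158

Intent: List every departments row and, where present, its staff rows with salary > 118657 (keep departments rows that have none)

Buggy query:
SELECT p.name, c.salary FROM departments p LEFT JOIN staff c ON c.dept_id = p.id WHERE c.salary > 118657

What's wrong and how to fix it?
Bug: A WHERE condition on the right-hand table after LEFT JOIN drops unmatched parents

Fix: Put 'c.salary > 118657' in the JOIN's ON clause instead of WHERE

Corrected query:
SELECT p.name, c.salary FROM departments p LEFT JOIN staff c ON c.dept_id = p.id AND c.salary > 118657

Result:
name        | salary
------------+-------
Engineering | 139767
Sales       | 149158
Marketing   | NULL  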